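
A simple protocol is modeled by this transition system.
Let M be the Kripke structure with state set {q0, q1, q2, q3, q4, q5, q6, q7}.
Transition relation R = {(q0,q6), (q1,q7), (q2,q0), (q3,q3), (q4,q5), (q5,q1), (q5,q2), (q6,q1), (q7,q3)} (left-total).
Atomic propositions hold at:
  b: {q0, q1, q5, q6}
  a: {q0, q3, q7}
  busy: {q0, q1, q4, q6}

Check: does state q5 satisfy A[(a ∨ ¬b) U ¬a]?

Sat(¬b) = {q2, q3, q4, q7}
Sat(a ∨ ¬b) = {q0, q2, q3, q4, q7}
Sat(¬a) = {q1, q2, q4, q5, q6}
A[(a ∨ ¬b) U ¬a]: least fixpoint, start Z0 = Sat(¬a) = {q1, q2, q4, q5, q6}, add states in Sat(a ∨ ¬b) with every successor in Z. Z1 = {q0, q1, q2, q4, q5, q6}; fixed.
Sat(A[(a ∨ ¬b) U ¬a]) = {q0, q1, q2, q4, q5, q6}
q5 ∈ Sat(A[(a ∨ ¬b) U ¬a]) = {q0, q1, q2, q4, q5, q6}, so the formula holds at q5.

Yes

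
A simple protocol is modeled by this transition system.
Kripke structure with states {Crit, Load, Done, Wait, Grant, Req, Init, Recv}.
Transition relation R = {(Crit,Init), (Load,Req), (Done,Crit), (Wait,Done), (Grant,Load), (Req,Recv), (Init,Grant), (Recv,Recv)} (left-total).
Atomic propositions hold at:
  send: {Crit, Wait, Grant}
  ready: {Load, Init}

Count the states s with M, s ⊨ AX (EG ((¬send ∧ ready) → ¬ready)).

3

Sat(¬send) = {Load, Done, Req, Init, Recv}
Sat(¬send ∧ ready) = {Load, Init}
Sat(¬ready) = {Crit, Done, Wait, Grant, Req, Recv}
Sat((¬send ∧ ready) → ¬ready) = {Crit, Done, Wait, Grant, Req, Recv}
EG ((¬send ∧ ready) → ¬ready): greatest fixpoint, start Z0 = {Crit, Done, Wait, Grant, Req, Recv}, keep only states in Sat with some successor in Z. Z1 = {Done, Wait, Req, Recv}; Z2 = {Wait, Req, Recv}; Z3 = {Req, Recv}; fixed.
Sat(EG ((¬send ∧ ready) → ¬ready)) = {Req, Recv}
Sat(AX (EG ((¬send ∧ ready) → ¬ready))) = {s : every successor in {Req, Recv}} = {Load, Req, Recv}
|Sat(AX (EG ((¬send ∧ ready) → ¬ready)))| = |{Load, Req, Recv}| = 3.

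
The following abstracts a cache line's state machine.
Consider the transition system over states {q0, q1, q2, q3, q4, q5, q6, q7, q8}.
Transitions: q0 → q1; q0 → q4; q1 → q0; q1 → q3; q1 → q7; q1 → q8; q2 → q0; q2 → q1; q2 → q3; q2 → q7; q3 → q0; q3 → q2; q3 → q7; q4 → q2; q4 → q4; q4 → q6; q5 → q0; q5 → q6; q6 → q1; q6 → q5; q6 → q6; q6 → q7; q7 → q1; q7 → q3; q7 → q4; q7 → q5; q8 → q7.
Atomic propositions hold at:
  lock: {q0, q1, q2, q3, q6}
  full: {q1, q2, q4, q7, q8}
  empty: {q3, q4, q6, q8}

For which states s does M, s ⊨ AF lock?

AF lock: least fixpoint, start Z0 = {q0, q1, q2, q3, q6}, add states with every successor in Z. Z1 = {q0, q1, q2, q3, q5, q6}; fixed.
Sat(AF lock) = {q0, q1, q2, q3, q5, q6}

{q0, q1, q2, q3, q5, q6}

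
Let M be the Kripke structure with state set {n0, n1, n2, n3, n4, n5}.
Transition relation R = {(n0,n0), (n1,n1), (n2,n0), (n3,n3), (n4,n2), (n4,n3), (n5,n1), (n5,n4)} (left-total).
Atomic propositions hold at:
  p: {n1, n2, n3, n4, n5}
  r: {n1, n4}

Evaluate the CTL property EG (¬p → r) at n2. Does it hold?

Sat(¬p) = {n0}
Sat(¬p → r) = {n1, n2, n3, n4, n5}
EG (¬p → r): greatest fixpoint, start Z0 = {n1, n2, n3, n4, n5}, keep only states in Sat with some successor in Z. Z1 = {n1, n3, n4, n5}; fixed.
Sat(EG (¬p → r)) = {n1, n3, n4, n5}
n2 ∉ Sat(EG (¬p → r)) = {n1, n3, n4, n5}, so the formula does not hold at n2.

No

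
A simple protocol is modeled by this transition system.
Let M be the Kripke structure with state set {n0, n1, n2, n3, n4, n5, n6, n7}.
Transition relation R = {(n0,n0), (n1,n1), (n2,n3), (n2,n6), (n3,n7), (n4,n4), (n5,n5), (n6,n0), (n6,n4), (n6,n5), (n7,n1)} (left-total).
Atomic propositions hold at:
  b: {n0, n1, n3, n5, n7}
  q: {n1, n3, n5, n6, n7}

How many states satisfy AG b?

AG b: greatest fixpoint, start Z0 = {n0, n1, n3, n5, n7}, keep only states in Sat with every successor in Z. Already a fixed point.
Sat(AG b) = {n0, n1, n3, n5, n7}
|Sat(AG b)| = |{n0, n1, n3, n5, n7}| = 5.

5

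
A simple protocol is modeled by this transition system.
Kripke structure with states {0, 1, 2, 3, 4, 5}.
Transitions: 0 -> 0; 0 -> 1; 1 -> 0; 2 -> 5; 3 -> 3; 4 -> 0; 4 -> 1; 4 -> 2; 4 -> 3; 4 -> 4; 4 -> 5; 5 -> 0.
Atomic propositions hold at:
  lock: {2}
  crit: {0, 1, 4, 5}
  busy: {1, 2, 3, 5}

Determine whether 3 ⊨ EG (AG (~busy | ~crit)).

Yes

Sat(~busy) = {0, 4}
Sat(~crit) = {2, 3}
Sat(~busy | ~crit) = {0, 2, 3, 4}
AG (~busy | ~crit): greatest fixpoint, start Z0 = {0, 2, 3, 4}, keep only states in Sat with every successor in Z. Z1 = {3}; fixed.
Sat(AG (~busy | ~crit)) = {3}
EG (AG (~busy | ~crit)): greatest fixpoint, start Z0 = {3}, keep only states in Sat with some successor in Z. Already a fixed point.
Sat(EG (AG (~busy | ~crit))) = {3}
3 ∈ Sat(EG (AG (~busy | ~crit))) = {3}, so the formula holds at 3.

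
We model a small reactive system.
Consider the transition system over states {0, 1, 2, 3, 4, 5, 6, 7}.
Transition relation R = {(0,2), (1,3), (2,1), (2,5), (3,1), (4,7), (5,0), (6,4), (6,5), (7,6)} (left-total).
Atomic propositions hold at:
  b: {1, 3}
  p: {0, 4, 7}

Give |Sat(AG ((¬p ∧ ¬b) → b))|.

2

Sat(¬p) = {1, 2, 3, 5, 6}
Sat(¬b) = {0, 2, 4, 5, 6, 7}
Sat(¬p ∧ ¬b) = {2, 5, 6}
Sat((¬p ∧ ¬b) → b) = {0, 1, 3, 4, 7}
AG ((¬p ∧ ¬b) → b): greatest fixpoint, start Z0 = {0, 1, 3, 4, 7}, keep only states in Sat with every successor in Z. Z1 = {1, 3, 4}; Z2 = {1, 3}; fixed.
Sat(AG ((¬p ∧ ¬b) → b)) = {1, 3}
|Sat(AG ((¬p ∧ ¬b) → b))| = |{1, 3}| = 2.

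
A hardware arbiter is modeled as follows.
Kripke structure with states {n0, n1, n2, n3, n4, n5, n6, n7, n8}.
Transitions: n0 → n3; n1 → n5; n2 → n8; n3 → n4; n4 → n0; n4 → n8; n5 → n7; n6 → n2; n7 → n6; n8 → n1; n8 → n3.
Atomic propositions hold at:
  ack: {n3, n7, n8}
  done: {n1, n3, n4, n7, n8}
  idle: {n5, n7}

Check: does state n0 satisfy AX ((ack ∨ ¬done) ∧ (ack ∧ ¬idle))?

Yes

Sat(¬done) = {n0, n2, n5, n6}
Sat(ack ∨ ¬done) = {n0, n2, n3, n5, n6, n7, n8}
Sat(¬idle) = {n0, n1, n2, n3, n4, n6, n8}
Sat(ack ∧ ¬idle) = {n3, n8}
Sat((ack ∨ ¬done) ∧ (ack ∧ ¬idle)) = {n3, n8}
Sat(AX ((ack ∨ ¬done) ∧ (ack ∧ ¬idle))) = {s : every successor in {n3, n8}} = {n0, n2}
n0 ∈ Sat(AX ((ack ∨ ¬done) ∧ (ack ∧ ¬idle))) = {n0, n2}, so the formula holds at n0.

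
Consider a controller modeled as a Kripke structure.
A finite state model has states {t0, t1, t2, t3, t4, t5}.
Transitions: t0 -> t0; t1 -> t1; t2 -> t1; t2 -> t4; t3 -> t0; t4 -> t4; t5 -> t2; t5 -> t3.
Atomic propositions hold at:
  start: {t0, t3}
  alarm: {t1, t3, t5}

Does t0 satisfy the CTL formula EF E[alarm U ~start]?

No

Sat(~start) = {t1, t2, t4, t5}
E[alarm U ~start]: least fixpoint, start Z0 = Sat(~start) = {t1, t2, t4, t5}, add states in Sat(alarm) with some successor in Z. Already a fixed point.
Sat(E[alarm U ~start]) = {t1, t2, t4, t5}
EF E[alarm U ~start]: least fixpoint, start Z0 = {t1, t2, t4, t5}, add states with some successor in Z. Already a fixed point.
Sat(EF E[alarm U ~start]) = {t1, t2, t4, t5}
t0 ∉ Sat(EF E[alarm U ~start]) = {t1, t2, t4, t5}, so the formula does not hold at t0.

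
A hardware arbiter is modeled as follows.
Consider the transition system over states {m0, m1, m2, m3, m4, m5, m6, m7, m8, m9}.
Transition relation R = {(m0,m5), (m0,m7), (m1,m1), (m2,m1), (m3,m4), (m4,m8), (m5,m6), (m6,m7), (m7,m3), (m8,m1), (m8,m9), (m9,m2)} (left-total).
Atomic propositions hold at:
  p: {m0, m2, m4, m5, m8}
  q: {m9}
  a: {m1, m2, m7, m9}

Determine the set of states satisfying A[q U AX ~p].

{m1, m2, m5, m6, m7, m8, m9}

Sat(~p) = {m1, m3, m6, m7, m9}
Sat(AX ~p) = {s : every successor in {m1, m3, m6, m7, m9}} = {m1, m2, m5, m6, m7, m8}
A[q U AX ~p]: least fixpoint, start Z0 = Sat(AX ~p) = {m1, m2, m5, m6, m7, m8}, add states in Sat(q) with every successor in Z. Z1 = {m1, m2, m5, m6, m7, m8, m9}; fixed.
Sat(A[q U AX ~p]) = {m1, m2, m5, m6, m7, m8, m9}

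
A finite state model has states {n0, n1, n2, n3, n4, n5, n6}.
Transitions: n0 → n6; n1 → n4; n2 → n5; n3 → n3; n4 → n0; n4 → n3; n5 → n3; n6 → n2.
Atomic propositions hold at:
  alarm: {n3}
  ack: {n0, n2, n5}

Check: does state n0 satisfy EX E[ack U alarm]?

No

E[ack U alarm]: least fixpoint, start Z0 = Sat(alarm) = {n3}, add states in Sat(ack) with some successor in Z. Z1 = {n3, n5}; Z2 = {n2, n3, n5}; fixed.
Sat(E[ack U alarm]) = {n2, n3, n5}
Sat(EX E[ack U alarm]) = {s : some successor in {n2, n3, n5}} = {n2, n3, n4, n5, n6}
n0 ∉ Sat(EX E[ack U alarm]) = {n2, n3, n4, n5, n6}, so the formula does not hold at n0.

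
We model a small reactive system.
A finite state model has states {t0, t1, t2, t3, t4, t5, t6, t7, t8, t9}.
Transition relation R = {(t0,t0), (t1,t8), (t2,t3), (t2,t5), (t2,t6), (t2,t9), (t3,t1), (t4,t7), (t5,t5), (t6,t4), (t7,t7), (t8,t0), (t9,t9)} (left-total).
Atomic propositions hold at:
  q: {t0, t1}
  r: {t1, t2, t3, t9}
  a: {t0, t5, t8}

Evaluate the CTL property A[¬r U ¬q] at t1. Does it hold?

No

Sat(¬r) = {t0, t4, t5, t6, t7, t8}
Sat(¬q) = {t2, t3, t4, t5, t6, t7, t8, t9}
A[¬r U ¬q]: least fixpoint, start Z0 = Sat(¬q) = {t2, t3, t4, t5, t6, t7, t8, t9}, add states in Sat(¬r) with every successor in Z. Already a fixed point.
Sat(A[¬r U ¬q]) = {t2, t3, t4, t5, t6, t7, t8, t9}
t1 ∉ Sat(A[¬r U ¬q]) = {t2, t3, t4, t5, t6, t7, t8, t9}, so the formula does not hold at t1.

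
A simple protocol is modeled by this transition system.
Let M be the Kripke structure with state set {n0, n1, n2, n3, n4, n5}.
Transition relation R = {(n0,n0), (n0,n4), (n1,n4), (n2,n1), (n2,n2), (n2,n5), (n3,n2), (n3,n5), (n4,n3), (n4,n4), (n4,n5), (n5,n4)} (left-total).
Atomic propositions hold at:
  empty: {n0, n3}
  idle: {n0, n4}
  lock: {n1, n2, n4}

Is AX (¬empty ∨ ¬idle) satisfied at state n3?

Sat(¬empty) = {n1, n2, n4, n5}
Sat(¬idle) = {n1, n2, n3, n5}
Sat(¬empty ∨ ¬idle) = {n1, n2, n3, n4, n5}
Sat(AX (¬empty ∨ ¬idle)) = {s : every successor in {n1, n2, n3, n4, n5}} = {n1, n2, n3, n4, n5}
n3 ∈ Sat(AX (¬empty ∨ ¬idle)) = {n1, n2, n3, n4, n5}, so the formula holds at n3.

Yes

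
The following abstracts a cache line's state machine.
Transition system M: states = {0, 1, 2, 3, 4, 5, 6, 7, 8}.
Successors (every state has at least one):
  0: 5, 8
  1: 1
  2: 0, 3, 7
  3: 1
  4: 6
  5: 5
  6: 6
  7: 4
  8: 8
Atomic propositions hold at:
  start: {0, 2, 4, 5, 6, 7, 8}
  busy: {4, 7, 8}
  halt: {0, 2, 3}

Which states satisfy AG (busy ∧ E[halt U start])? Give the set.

{8}

E[halt U start]: least fixpoint, start Z0 = Sat(start) = {0, 2, 4, 5, 6, 7, 8}, add states in Sat(halt) with some successor in Z. Already a fixed point.
Sat(E[halt U start]) = {0, 2, 4, 5, 6, 7, 8}
Sat(busy ∧ E[halt U start]) = {4, 7, 8}
AG (busy ∧ E[halt U start]): greatest fixpoint, start Z0 = {4, 7, 8}, keep only states in Sat with every successor in Z. Z1 = {7, 8}; Z2 = {8}; fixed.
Sat(AG (busy ∧ E[halt U start])) = {8}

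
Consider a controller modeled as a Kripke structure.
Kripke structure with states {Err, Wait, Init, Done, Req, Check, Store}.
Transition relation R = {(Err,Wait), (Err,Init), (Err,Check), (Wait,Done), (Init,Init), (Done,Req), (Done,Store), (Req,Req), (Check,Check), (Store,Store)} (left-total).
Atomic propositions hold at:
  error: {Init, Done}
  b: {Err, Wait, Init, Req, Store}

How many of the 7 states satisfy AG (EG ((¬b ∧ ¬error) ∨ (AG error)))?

2

Sat(¬b) = {Done, Check}
Sat(¬error) = {Err, Wait, Req, Check, Store}
Sat(¬b ∧ ¬error) = {Check}
AG error: greatest fixpoint, start Z0 = {Init, Done}, keep only states in Sat with every successor in Z. Z1 = {Init}; fixed.
Sat(AG error) = {Init}
Sat((¬b ∧ ¬error) ∨ (AG error)) = {Init, Check}
EG ((¬b ∧ ¬error) ∨ (AG error)): greatest fixpoint, start Z0 = {Init, Check}, keep only states in Sat with some successor in Z. Already a fixed point.
Sat(EG ((¬b ∧ ¬error) ∨ (AG error))) = {Init, Check}
AG (EG ((¬b ∧ ¬error) ∨ (AG error))): greatest fixpoint, start Z0 = {Init, Check}, keep only states in Sat with every successor in Z. Already a fixed point.
Sat(AG (EG ((¬b ∧ ¬error) ∨ (AG error)))) = {Init, Check}
|Sat(AG (EG ((¬b ∧ ¬error) ∨ (AG error))))| = |{Init, Check}| = 2.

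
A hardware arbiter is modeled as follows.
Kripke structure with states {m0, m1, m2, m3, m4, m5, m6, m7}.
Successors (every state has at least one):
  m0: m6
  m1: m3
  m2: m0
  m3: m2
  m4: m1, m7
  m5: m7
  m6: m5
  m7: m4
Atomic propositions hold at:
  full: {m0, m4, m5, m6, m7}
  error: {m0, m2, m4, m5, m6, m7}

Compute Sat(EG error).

{m0, m2, m4, m5, m6, m7}

EG error: greatest fixpoint, start Z0 = {m0, m2, m4, m5, m6, m7}, keep only states in Sat with some successor in Z. Already a fixed point.
Sat(EG error) = {m0, m2, m4, m5, m6, m7}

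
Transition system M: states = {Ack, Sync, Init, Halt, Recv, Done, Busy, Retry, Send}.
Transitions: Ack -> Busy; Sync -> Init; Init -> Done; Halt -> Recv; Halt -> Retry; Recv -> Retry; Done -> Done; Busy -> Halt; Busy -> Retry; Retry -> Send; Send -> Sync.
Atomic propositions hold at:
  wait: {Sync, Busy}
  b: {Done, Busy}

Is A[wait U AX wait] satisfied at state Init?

Sat(AX wait) = {s : every successor in {Sync, Busy}} = {Ack, Send}
A[wait U AX wait]: least fixpoint, start Z0 = Sat(AX wait) = {Ack, Send}, add states in Sat(wait) with every successor in Z. Already a fixed point.
Sat(A[wait U AX wait]) = {Ack, Send}
Init ∉ Sat(A[wait U AX wait]) = {Ack, Send}, so the formula does not hold at Init.

No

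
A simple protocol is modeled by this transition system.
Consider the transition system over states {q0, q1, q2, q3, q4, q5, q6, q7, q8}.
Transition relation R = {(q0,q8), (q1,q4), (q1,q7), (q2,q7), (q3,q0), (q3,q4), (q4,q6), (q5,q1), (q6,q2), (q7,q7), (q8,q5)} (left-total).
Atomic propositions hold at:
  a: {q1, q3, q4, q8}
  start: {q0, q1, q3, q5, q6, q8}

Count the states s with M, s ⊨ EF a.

6

EF a: least fixpoint, start Z0 = {q1, q3, q4, q8}, add states with some successor in Z. Z1 = {q0, q1, q3, q4, q5, q8}; fixed.
Sat(EF a) = {q0, q1, q3, q4, q5, q8}
|Sat(EF a)| = |{q0, q1, q3, q4, q5, q8}| = 6.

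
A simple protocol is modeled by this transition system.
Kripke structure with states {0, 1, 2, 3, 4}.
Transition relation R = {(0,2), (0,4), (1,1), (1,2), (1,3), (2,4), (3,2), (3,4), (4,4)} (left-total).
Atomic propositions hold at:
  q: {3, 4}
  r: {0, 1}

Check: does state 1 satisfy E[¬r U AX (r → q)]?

No

Sat(¬r) = {2, 3, 4}
Sat(r → q) = {2, 3, 4}
Sat(AX (r → q)) = {s : every successor in {2, 3, 4}} = {0, 2, 3, 4}
E[¬r U AX (r → q)]: least fixpoint, start Z0 = Sat(AX (r → q)) = {0, 2, 3, 4}, add states in Sat(¬r) with some successor in Z. Already a fixed point.
Sat(E[¬r U AX (r → q)]) = {0, 2, 3, 4}
1 ∉ Sat(E[¬r U AX (r → q)]) = {0, 2, 3, 4}, so the formula does not hold at 1.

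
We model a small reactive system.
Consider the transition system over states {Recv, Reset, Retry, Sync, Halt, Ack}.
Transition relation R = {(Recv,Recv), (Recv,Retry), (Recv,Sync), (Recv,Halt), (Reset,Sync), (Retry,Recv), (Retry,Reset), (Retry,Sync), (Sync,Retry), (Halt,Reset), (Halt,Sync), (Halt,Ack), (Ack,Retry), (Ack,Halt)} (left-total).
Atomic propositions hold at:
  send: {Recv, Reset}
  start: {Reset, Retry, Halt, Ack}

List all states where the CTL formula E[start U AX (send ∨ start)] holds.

Sat(send ∨ start) = {Recv, Reset, Retry, Halt, Ack}
Sat(AX (send ∨ start)) = {s : every successor in {Recv, Reset, Retry, Halt, Ack}} = {Sync, Ack}
E[start U AX (send ∨ start)]: least fixpoint, start Z0 = Sat(AX (send ∨ start)) = {Sync, Ack}, add states in Sat(start) with some successor in Z. Z1 = {Reset, Retry, Sync, Halt, Ack}; fixed.
Sat(E[start U AX (send ∨ start)]) = {Reset, Retry, Sync, Halt, Ack}

{Reset, Retry, Sync, Halt, Ack}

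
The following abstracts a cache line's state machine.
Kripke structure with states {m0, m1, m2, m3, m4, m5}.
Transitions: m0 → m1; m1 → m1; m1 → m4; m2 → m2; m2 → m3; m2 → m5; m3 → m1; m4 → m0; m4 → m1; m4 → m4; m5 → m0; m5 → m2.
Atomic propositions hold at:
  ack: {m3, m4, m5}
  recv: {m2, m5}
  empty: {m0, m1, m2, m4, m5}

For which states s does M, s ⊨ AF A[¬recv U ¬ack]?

Sat(¬recv) = {m0, m1, m3, m4}
Sat(¬ack) = {m0, m1, m2}
A[¬recv U ¬ack]: least fixpoint, start Z0 = Sat(¬ack) = {m0, m1, m2}, add states in Sat(¬recv) with every successor in Z. Z1 = {m0, m1, m2, m3}; fixed.
Sat(A[¬recv U ¬ack]) = {m0, m1, m2, m3}
AF A[¬recv U ¬ack]: least fixpoint, start Z0 = {m0, m1, m2, m3}, add states with every successor in Z. Z1 = {m0, m1, m2, m3, m5}; fixed.
Sat(AF A[¬recv U ¬ack]) = {m0, m1, m2, m3, m5}

{m0, m1, m2, m3, m5}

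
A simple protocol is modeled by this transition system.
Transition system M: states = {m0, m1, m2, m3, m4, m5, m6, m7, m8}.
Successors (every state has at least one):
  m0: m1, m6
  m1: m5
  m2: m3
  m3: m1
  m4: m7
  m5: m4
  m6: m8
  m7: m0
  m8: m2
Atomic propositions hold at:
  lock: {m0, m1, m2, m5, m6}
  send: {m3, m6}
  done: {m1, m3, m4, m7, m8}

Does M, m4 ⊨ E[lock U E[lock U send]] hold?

No

E[lock U send]: least fixpoint, start Z0 = Sat(send) = {m3, m6}, add states in Sat(lock) with some successor in Z. Z1 = {m0, m2, m3, m6}; fixed.
Sat(E[lock U send]) = {m0, m2, m3, m6}
E[lock U E[lock U send]]: least fixpoint, start Z0 = Sat(E[lock U send]) = {m0, m2, m3, m6}, add states in Sat(lock) with some successor in Z. Already a fixed point.
Sat(E[lock U E[lock U send]]) = {m0, m2, m3, m6}
m4 ∉ Sat(E[lock U E[lock U send]]) = {m0, m2, m3, m6}, so the formula does not hold at m4.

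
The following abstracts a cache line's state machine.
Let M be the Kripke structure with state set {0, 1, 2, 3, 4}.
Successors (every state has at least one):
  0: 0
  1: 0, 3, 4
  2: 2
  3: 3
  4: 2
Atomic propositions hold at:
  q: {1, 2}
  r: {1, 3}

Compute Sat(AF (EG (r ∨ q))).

{1, 2, 3, 4}

Sat(r ∨ q) = {1, 2, 3}
EG (r ∨ q): greatest fixpoint, start Z0 = {1, 2, 3}, keep only states in Sat with some successor in Z. Already a fixed point.
Sat(EG (r ∨ q)) = {1, 2, 3}
AF (EG (r ∨ q)): least fixpoint, start Z0 = {1, 2, 3}, add states with every successor in Z. Z1 = {1, 2, 3, 4}; fixed.
Sat(AF (EG (r ∨ q))) = {1, 2, 3, 4}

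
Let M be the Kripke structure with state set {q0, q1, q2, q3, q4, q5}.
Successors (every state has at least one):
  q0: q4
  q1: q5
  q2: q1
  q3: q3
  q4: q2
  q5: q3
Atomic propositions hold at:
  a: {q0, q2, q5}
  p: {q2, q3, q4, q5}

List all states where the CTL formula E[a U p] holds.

{q0, q2, q3, q4, q5}

E[a U p]: least fixpoint, start Z0 = Sat(p) = {q2, q3, q4, q5}, add states in Sat(a) with some successor in Z. Z1 = {q0, q2, q3, q4, q5}; fixed.
Sat(E[a U p]) = {q0, q2, q3, q4, q5}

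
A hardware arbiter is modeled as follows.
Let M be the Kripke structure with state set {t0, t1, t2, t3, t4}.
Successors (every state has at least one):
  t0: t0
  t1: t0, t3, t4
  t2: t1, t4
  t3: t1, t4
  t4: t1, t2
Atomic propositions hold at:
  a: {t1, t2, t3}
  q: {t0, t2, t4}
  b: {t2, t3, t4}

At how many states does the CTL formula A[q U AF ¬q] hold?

2

Sat(¬q) = {t1, t3}
AF ¬q: least fixpoint, start Z0 = {t1, t3}, add states with every successor in Z. Already a fixed point.
Sat(AF ¬q) = {t1, t3}
A[q U AF ¬q]: least fixpoint, start Z0 = Sat(AF ¬q) = {t1, t3}, add states in Sat(q) with every successor in Z. Already a fixed point.
Sat(A[q U AF ¬q]) = {t1, t3}
|Sat(A[q U AF ¬q])| = |{t1, t3}| = 2.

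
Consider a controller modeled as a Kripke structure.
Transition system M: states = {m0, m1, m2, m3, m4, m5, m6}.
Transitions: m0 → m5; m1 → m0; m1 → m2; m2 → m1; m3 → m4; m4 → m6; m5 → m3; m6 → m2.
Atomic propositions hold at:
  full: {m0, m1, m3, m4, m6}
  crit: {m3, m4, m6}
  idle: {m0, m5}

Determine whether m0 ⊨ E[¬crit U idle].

Yes

Sat(¬crit) = {m0, m1, m2, m5}
E[¬crit U idle]: least fixpoint, start Z0 = Sat(idle) = {m0, m5}, add states in Sat(¬crit) with some successor in Z. Z1 = {m0, m1, m5}; Z2 = {m0, m1, m2, m5}; fixed.
Sat(E[¬crit U idle]) = {m0, m1, m2, m5}
m0 ∈ Sat(E[¬crit U idle]) = {m0, m1, m2, m5}, so the formula holds at m0.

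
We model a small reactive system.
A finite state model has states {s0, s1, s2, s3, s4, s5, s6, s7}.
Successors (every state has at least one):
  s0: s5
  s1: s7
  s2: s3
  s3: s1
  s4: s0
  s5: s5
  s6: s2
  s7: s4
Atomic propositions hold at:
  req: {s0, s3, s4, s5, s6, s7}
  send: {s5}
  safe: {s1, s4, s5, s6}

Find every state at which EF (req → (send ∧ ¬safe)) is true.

{s1, s2, s3, s6}

Sat(¬safe) = {s0, s2, s3, s7}
Sat(send ∧ ¬safe) = ∅
Sat(req → (send ∧ ¬safe)) = {s1, s2}
EF (req → (send ∧ ¬safe)): least fixpoint, start Z0 = {s1, s2}, add states with some successor in Z. Z1 = {s1, s2, s3, s6}; fixed.
Sat(EF (req → (send ∧ ¬safe))) = {s1, s2, s3, s6}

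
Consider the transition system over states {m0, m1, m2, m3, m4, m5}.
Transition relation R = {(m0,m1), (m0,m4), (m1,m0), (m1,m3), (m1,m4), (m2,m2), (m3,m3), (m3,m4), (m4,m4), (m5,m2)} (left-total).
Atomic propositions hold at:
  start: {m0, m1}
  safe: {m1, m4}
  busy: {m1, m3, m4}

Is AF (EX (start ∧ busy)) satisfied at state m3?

No

Sat(start ∧ busy) = {m1}
Sat(EX (start ∧ busy)) = {s : some successor in {m1}} = {m0}
AF (EX (start ∧ busy)): least fixpoint, start Z0 = {m0}, add states with every successor in Z. Already a fixed point.
Sat(AF (EX (start ∧ busy))) = {m0}
m3 ∉ Sat(AF (EX (start ∧ busy))) = {m0}, so the formula does not hold at m3.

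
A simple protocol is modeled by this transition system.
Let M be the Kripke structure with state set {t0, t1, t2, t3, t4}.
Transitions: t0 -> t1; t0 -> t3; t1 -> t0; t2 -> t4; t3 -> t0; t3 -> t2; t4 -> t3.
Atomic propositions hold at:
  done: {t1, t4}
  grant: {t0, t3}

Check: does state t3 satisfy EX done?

No

Sat(EX done) = {s : some successor in {t1, t4}} = {t0, t2}
t3 ∉ Sat(EX done) = {t0, t2}, so the formula does not hold at t3.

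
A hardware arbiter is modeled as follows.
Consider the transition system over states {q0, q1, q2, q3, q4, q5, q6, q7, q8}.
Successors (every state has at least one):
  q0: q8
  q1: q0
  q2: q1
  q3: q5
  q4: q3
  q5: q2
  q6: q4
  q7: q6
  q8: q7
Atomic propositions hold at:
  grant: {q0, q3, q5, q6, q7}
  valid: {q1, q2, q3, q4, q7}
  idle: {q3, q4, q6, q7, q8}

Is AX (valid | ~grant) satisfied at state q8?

Sat(~grant) = {q1, q2, q4, q8}
Sat(valid | ~grant) = {q1, q2, q3, q4, q7, q8}
Sat(AX (valid | ~grant)) = {s : every successor in {q1, q2, q3, q4, q7, q8}} = {q0, q2, q4, q5, q6, q8}
q8 ∈ Sat(AX (valid | ~grant)) = {q0, q2, q4, q5, q6, q8}, so the formula holds at q8.

Yes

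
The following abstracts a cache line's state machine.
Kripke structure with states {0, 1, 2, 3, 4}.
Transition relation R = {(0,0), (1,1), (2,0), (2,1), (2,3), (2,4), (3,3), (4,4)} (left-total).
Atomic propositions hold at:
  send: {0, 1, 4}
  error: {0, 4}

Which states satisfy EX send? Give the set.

{0, 1, 2, 4}

Sat(EX send) = {s : some successor in {0, 1, 4}} = {0, 1, 2, 4}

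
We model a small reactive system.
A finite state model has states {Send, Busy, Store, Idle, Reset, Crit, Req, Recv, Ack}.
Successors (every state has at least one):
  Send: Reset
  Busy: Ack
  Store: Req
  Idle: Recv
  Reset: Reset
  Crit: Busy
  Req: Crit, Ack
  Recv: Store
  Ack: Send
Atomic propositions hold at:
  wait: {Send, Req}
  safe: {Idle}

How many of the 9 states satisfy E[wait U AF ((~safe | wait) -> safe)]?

Sat(~safe) = {Send, Busy, Store, Reset, Crit, Req, Recv, Ack}
Sat(~safe | wait) = {Send, Busy, Store, Reset, Crit, Req, Recv, Ack}
Sat((~safe | wait) -> safe) = {Idle}
AF ((~safe | wait) -> safe): least fixpoint, start Z0 = {Idle}, add states with every successor in Z. Already a fixed point.
Sat(AF ((~safe | wait) -> safe)) = {Idle}
E[wait U AF ((~safe | wait) -> safe)]: least fixpoint, start Z0 = Sat(AF ((~safe | wait) -> safe)) = {Idle}, add states in Sat(wait) with some successor in Z. Already a fixed point.
Sat(E[wait U AF ((~safe | wait) -> safe)]) = {Idle}
|Sat(E[wait U AF ((~safe | wait) -> safe)])| = |{Idle}| = 1.

1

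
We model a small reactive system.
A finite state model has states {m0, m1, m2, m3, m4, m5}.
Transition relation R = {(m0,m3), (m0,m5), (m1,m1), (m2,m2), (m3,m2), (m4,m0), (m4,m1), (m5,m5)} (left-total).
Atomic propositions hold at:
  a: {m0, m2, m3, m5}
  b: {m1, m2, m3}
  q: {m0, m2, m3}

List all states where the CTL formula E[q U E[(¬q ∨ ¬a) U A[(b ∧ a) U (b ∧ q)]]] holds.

Sat(¬q) = {m1, m4, m5}
Sat(¬a) = {m1, m4}
Sat(¬q ∨ ¬a) = {m1, m4, m5}
Sat(b ∧ a) = {m2, m3}
Sat(b ∧ q) = {m2, m3}
A[(b ∧ a) U (b ∧ q)]: least fixpoint, start Z0 = Sat((b ∧ q)) = {m2, m3}, add states in Sat(b ∧ a) with every successor in Z. Already a fixed point.
Sat(A[(b ∧ a) U (b ∧ q)]) = {m2, m3}
E[(¬q ∨ ¬a) U A[(b ∧ a) U (b ∧ q)]]: least fixpoint, start Z0 = Sat(A[(b ∧ a) U (b ∧ q)]) = {m2, m3}, add states in Sat(¬q ∨ ¬a) with some successor in Z. Already a fixed point.
Sat(E[(¬q ∨ ¬a) U A[(b ∧ a) U (b ∧ q)]]) = {m2, m3}
E[q U E[(¬q ∨ ¬a) U A[(b ∧ a) U (b ∧ q)]]]: least fixpoint, start Z0 = Sat(E[(¬q ∨ ¬a) U A[(b ∧ a) U (b ∧ q)]]) = {m2, m3}, add states in Sat(q) with some successor in Z. Z1 = {m0, m2, m3}; fixed.
Sat(E[q U E[(¬q ∨ ¬a) U A[(b ∧ a) U (b ∧ q)]]]) = {m0, m2, m3}

{m0, m2, m3}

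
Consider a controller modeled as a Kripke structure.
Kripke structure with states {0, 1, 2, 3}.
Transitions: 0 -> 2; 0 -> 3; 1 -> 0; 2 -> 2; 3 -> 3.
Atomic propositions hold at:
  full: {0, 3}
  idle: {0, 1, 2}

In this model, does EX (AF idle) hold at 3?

No

AF idle: least fixpoint, start Z0 = {0, 1, 2}, add states with every successor in Z. Already a fixed point.
Sat(AF idle) = {0, 1, 2}
Sat(EX (AF idle)) = {s : some successor in {0, 1, 2}} = {0, 1, 2}
3 ∉ Sat(EX (AF idle)) = {0, 1, 2}, so the formula does not hold at 3.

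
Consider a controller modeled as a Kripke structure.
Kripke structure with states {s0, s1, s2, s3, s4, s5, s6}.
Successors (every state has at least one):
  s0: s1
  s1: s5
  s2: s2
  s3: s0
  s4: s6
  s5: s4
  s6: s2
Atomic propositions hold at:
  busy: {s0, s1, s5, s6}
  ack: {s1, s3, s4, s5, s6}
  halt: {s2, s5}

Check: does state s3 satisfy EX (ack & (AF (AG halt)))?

AG halt: greatest fixpoint, start Z0 = {s2, s5}, keep only states in Sat with every successor in Z. Z1 = {s2}; fixed.
Sat(AG halt) = {s2}
AF (AG halt): least fixpoint, start Z0 = {s2}, add states with every successor in Z. Z1 = {s2, s6}; Z2 = {s2, s4, s6}; Z3 = {s2, s4, s5, s6}; Z4 = {s1, s2, s4, s5, s6}; Z5 = {s0, s1, s2, s4, s5, s6}; Z6 = {s0, s1, s2, s3, s4, s5, s6}; fixed.
Sat(AF (AG halt)) = {s0, s1, s2, s3, s4, s5, s6}
Sat(ack & (AF (AG halt))) = {s1, s3, s4, s5, s6}
Sat(EX (ack & (AF (AG halt)))) = {s : some successor in {s1, s3, s4, s5, s6}} = {s0, s1, s4, s5}
s3 ∉ Sat(EX (ack & (AF (AG halt)))) = {s0, s1, s4, s5}, so the formula does not hold at s3.

No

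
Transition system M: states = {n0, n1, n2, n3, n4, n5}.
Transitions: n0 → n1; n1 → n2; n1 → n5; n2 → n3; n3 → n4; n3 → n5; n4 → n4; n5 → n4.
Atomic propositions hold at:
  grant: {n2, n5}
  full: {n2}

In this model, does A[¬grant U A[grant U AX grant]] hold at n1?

Yes

Sat(¬grant) = {n0, n1, n3, n4}
Sat(AX grant) = {s : every successor in {n2, n5}} = {n1}
A[grant U AX grant]: least fixpoint, start Z0 = Sat(AX grant) = {n1}, add states in Sat(grant) with every successor in Z. Already a fixed point.
Sat(A[grant U AX grant]) = {n1}
A[¬grant U A[grant U AX grant]]: least fixpoint, start Z0 = Sat(A[grant U AX grant]) = {n1}, add states in Sat(¬grant) with every successor in Z. Z1 = {n0, n1}; fixed.
Sat(A[¬grant U A[grant U AX grant]]) = {n0, n1}
n1 ∈ Sat(A[¬grant U A[grant U AX grant]]) = {n0, n1}, so the formula holds at n1.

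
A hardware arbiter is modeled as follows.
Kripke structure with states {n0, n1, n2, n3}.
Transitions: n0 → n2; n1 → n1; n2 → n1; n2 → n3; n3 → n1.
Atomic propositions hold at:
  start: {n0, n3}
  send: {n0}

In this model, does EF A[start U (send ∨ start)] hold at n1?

No

Sat(send ∨ start) = {n0, n3}
A[start U (send ∨ start)]: least fixpoint, start Z0 = Sat((send ∨ start)) = {n0, n3}, add states in Sat(start) with every successor in Z. Already a fixed point.
Sat(A[start U (send ∨ start)]) = {n0, n3}
EF A[start U (send ∨ start)]: least fixpoint, start Z0 = {n0, n3}, add states with some successor in Z. Z1 = {n0, n2, n3}; fixed.
Sat(EF A[start U (send ∨ start)]) = {n0, n2, n3}
n1 ∉ Sat(EF A[start U (send ∨ start)]) = {n0, n2, n3}, so the formula does not hold at n1.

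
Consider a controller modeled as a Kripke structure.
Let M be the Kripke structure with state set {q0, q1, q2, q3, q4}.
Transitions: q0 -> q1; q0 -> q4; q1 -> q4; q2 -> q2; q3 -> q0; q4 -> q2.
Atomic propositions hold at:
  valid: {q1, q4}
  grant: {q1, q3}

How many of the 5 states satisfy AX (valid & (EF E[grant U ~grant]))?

2

Sat(~grant) = {q0, q2, q4}
E[grant U ~grant]: least fixpoint, start Z0 = Sat(~grant) = {q0, q2, q4}, add states in Sat(grant) with some successor in Z. Z1 = {q0, q1, q2, q3, q4}; fixed.
Sat(E[grant U ~grant]) = {q0, q1, q2, q3, q4}
EF E[grant U ~grant]: least fixpoint, start Z0 = {q0, q1, q2, q3, q4}, add states with some successor in Z. Already a fixed point.
Sat(EF E[grant U ~grant]) = {q0, q1, q2, q3, q4}
Sat(valid & (EF E[grant U ~grant])) = {q1, q4}
Sat(AX (valid & (EF E[grant U ~grant]))) = {s : every successor in {q1, q4}} = {q0, q1}
|Sat(AX (valid & (EF E[grant U ~grant])))| = |{q0, q1}| = 2.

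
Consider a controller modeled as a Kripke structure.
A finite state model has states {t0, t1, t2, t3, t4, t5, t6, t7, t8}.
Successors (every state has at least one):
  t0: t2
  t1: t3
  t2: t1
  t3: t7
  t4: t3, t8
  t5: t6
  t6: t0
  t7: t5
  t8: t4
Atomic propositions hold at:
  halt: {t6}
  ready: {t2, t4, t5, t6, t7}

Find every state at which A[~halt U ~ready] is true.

Sat(~halt) = {t0, t1, t2, t3, t4, t5, t7, t8}
Sat(~ready) = {t0, t1, t3, t8}
A[~halt U ~ready]: least fixpoint, start Z0 = Sat(~ready) = {t0, t1, t3, t8}, add states in Sat(~halt) with every successor in Z. Z1 = {t0, t1, t2, t3, t4, t8}; fixed.
Sat(A[~halt U ~ready]) = {t0, t1, t2, t3, t4, t8}

{t0, t1, t2, t3, t4, t8}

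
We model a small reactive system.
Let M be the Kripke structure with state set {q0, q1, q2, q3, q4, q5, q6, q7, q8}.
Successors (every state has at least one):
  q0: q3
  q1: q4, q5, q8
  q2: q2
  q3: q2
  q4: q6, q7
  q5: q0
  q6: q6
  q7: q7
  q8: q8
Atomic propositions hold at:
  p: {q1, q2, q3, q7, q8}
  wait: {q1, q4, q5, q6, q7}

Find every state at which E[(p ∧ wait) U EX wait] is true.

{q1, q4, q6, q7}

Sat(p ∧ wait) = {q1, q7}
Sat(EX wait) = {s : some successor in {q1, q4, q5, q6, q7}} = {q1, q4, q6, q7}
E[(p ∧ wait) U EX wait]: least fixpoint, start Z0 = Sat(EX wait) = {q1, q4, q6, q7}, add states in Sat(p ∧ wait) with some successor in Z. Already a fixed point.
Sat(E[(p ∧ wait) U EX wait]) = {q1, q4, q6, q7}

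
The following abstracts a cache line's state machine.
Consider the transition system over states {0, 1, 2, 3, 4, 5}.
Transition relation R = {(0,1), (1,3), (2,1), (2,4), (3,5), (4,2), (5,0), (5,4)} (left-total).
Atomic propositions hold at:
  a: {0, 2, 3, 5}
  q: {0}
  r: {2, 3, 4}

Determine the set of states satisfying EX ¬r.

{0, 2, 3, 5}

Sat(¬r) = {0, 1, 5}
Sat(EX ¬r) = {s : some successor in {0, 1, 5}} = {0, 2, 3, 5}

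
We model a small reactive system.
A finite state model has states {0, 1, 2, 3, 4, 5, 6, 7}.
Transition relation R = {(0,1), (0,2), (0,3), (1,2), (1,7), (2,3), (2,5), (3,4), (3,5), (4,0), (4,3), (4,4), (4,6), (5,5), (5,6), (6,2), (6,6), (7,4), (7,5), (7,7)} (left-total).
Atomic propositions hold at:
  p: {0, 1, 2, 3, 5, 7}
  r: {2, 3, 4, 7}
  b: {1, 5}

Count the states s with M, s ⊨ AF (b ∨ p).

Sat(b ∨ p) = {0, 1, 2, 3, 5, 7}
AF (b ∨ p): least fixpoint, start Z0 = {0, 1, 2, 3, 5, 7}, add states with every successor in Z. Already a fixed point.
Sat(AF (b ∨ p)) = {0, 1, 2, 3, 5, 7}
|Sat(AF (b ∨ p))| = |{0, 1, 2, 3, 5, 7}| = 6.

6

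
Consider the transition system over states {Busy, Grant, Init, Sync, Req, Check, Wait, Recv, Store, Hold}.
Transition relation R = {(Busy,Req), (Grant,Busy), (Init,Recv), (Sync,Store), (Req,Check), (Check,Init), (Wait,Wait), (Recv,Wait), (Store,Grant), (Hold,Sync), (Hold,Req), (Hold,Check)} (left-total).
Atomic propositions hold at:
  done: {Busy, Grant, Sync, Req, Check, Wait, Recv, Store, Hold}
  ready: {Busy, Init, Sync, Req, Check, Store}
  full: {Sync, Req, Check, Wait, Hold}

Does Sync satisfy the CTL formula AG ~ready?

Sat(~ready) = {Grant, Wait, Recv, Hold}
AG ~ready: greatest fixpoint, start Z0 = {Grant, Wait, Recv, Hold}, keep only states in Sat with every successor in Z. Z1 = {Wait, Recv}; fixed.
Sat(AG ~ready) = {Wait, Recv}
Sync ∉ Sat(AG ~ready) = {Wait, Recv}, so the formula does not hold at Sync.

No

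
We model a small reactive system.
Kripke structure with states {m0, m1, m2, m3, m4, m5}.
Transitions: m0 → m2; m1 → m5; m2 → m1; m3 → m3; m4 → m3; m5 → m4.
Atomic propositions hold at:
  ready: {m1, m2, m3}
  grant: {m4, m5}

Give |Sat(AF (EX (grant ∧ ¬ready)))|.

Sat(¬ready) = {m0, m4, m5}
Sat(grant ∧ ¬ready) = {m4, m5}
Sat(EX (grant ∧ ¬ready)) = {s : some successor in {m4, m5}} = {m1, m5}
AF (EX (grant ∧ ¬ready)): least fixpoint, start Z0 = {m1, m5}, add states with every successor in Z. Z1 = {m1, m2, m5}; Z2 = {m0, m1, m2, m5}; fixed.
Sat(AF (EX (grant ∧ ¬ready))) = {m0, m1, m2, m5}
|Sat(AF (EX (grant ∧ ¬ready)))| = |{m0, m1, m2, m5}| = 4.

4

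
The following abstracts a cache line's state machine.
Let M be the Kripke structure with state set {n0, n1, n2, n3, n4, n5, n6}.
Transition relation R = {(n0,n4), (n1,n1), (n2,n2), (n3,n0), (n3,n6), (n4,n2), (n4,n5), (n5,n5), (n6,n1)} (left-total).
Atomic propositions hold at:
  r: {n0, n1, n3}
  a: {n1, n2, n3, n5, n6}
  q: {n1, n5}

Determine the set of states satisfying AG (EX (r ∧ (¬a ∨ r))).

Sat(¬a) = {n0, n4}
Sat(¬a ∨ r) = {n0, n1, n3, n4}
Sat(r ∧ (¬a ∨ r)) = {n0, n1, n3}
Sat(EX (r ∧ (¬a ∨ r))) = {s : some successor in {n0, n1, n3}} = {n1, n3, n6}
AG (EX (r ∧ (¬a ∨ r))): greatest fixpoint, start Z0 = {n1, n3, n6}, keep only states in Sat with every successor in Z. Z1 = {n1, n6}; fixed.
Sat(AG (EX (r ∧ (¬a ∨ r)))) = {n1, n6}

{n1, n6}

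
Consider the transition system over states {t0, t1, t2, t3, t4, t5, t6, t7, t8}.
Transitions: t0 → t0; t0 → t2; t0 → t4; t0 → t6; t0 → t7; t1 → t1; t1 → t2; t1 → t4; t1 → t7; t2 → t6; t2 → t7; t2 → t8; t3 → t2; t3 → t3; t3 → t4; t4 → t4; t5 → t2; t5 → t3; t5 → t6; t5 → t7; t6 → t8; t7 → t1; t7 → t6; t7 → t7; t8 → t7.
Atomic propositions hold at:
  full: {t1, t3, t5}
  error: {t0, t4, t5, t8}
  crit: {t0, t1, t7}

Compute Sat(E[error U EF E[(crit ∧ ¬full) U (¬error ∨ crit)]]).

{t0, t1, t2, t3, t5, t6, t7, t8}

Sat(¬full) = {t0, t2, t4, t6, t7, t8}
Sat(crit ∧ ¬full) = {t0, t7}
Sat(¬error) = {t1, t2, t3, t6, t7}
Sat(¬error ∨ crit) = {t0, t1, t2, t3, t6, t7}
E[(crit ∧ ¬full) U (¬error ∨ crit)]: least fixpoint, start Z0 = Sat((¬error ∨ crit)) = {t0, t1, t2, t3, t6, t7}, add states in Sat(crit ∧ ¬full) with some successor in Z. Already a fixed point.
Sat(E[(crit ∧ ¬full) U (¬error ∨ crit)]) = {t0, t1, t2, t3, t6, t7}
EF E[(crit ∧ ¬full) U (¬error ∨ crit)]: least fixpoint, start Z0 = {t0, t1, t2, t3, t6, t7}, add states with some successor in Z. Z1 = {t0, t1, t2, t3, t5, t6, t7, t8}; fixed.
Sat(EF E[(crit ∧ ¬full) U (¬error ∨ crit)]) = {t0, t1, t2, t3, t5, t6, t7, t8}
E[error U EF E[(crit ∧ ¬full) U (¬error ∨ crit)]]: least fixpoint, start Z0 = Sat(EF E[(crit ∧ ¬full) U (¬error ∨ crit)]) = {t0, t1, t2, t3, t5, t6, t7, t8}, add states in Sat(error) with some successor in Z. Already a fixed point.
Sat(E[error U EF E[(crit ∧ ¬full) U (¬error ∨ crit)]]) = {t0, t1, t2, t3, t5, t6, t7, t8}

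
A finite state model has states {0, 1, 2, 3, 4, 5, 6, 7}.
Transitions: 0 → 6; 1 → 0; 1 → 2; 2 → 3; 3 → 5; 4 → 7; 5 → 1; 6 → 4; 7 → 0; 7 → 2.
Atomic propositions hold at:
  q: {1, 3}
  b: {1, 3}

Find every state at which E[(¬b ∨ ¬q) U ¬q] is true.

Sat(¬b) = {0, 2, 4, 5, 6, 7}
Sat(¬q) = {0, 2, 4, 5, 6, 7}
Sat(¬b ∨ ¬q) = {0, 2, 4, 5, 6, 7}
E[(¬b ∨ ¬q) U ¬q]: least fixpoint, start Z0 = Sat(¬q) = {0, 2, 4, 5, 6, 7}, add states in Sat(¬b ∨ ¬q) with some successor in Z. Already a fixed point.
Sat(E[(¬b ∨ ¬q) U ¬q]) = {0, 2, 4, 5, 6, 7}

{0, 2, 4, 5, 6, 7}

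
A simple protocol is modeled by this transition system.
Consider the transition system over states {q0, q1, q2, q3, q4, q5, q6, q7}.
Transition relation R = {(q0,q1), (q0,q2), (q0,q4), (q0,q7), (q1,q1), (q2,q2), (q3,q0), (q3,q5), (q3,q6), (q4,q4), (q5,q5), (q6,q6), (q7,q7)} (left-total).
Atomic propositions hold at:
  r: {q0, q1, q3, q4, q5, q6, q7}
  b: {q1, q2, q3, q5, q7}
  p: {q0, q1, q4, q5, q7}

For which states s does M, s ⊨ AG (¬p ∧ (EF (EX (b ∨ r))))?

Sat(¬p) = {q2, q3, q6}
Sat(b ∨ r) = {q0, q1, q2, q3, q4, q5, q6, q7}
Sat(EX (b ∨ r)) = {s : some successor in {q0, q1, q2, q3, q4, q5, q6, q7}} = {q0, q1, q2, q3, q4, q5, q6, q7}
EF (EX (b ∨ r)): least fixpoint, start Z0 = {q0, q1, q2, q3, q4, q5, q6, q7}, add states with some successor in Z. Already a fixed point.
Sat(EF (EX (b ∨ r))) = {q0, q1, q2, q3, q4, q5, q6, q7}
Sat(¬p ∧ (EF (EX (b ∨ r)))) = {q2, q3, q6}
AG (¬p ∧ (EF (EX (b ∨ r)))): greatest fixpoint, start Z0 = {q2, q3, q6}, keep only states in Sat with every successor in Z. Z1 = {q2, q6}; fixed.
Sat(AG (¬p ∧ (EF (EX (b ∨ r))))) = {q2, q6}

{q2, q6}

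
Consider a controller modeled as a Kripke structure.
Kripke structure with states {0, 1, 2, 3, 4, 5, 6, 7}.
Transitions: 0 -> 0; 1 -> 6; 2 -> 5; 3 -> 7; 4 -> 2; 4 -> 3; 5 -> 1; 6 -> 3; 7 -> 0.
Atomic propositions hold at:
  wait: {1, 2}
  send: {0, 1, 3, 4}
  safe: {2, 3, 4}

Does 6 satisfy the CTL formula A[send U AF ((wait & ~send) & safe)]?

Sat(~send) = {2, 5, 6, 7}
Sat(wait & ~send) = {2}
Sat((wait & ~send) & safe) = {2}
AF ((wait & ~send) & safe): least fixpoint, start Z0 = {2}, add states with every successor in Z. Already a fixed point.
Sat(AF ((wait & ~send) & safe)) = {2}
A[send U AF ((wait & ~send) & safe)]: least fixpoint, start Z0 = Sat(AF ((wait & ~send) & safe)) = {2}, add states in Sat(send) with every successor in Z. Already a fixed point.
Sat(A[send U AF ((wait & ~send) & safe)]) = {2}
6 ∉ Sat(A[send U AF ((wait & ~send) & safe)]) = {2}, so the formula does not hold at 6.

No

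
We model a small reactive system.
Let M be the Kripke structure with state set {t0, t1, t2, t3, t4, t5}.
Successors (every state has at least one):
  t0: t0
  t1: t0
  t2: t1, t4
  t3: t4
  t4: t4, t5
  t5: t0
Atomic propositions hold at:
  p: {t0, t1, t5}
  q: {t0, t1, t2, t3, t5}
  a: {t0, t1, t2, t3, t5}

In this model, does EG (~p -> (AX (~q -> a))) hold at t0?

Yes

Sat(~p) = {t2, t3, t4}
Sat(~q) = {t4}
Sat(~q -> a) = {t0, t1, t2, t3, t5}
Sat(AX (~q -> a)) = {s : every successor in {t0, t1, t2, t3, t5}} = {t0, t1, t5}
Sat(~p -> (AX (~q -> a))) = {t0, t1, t5}
EG (~p -> (AX (~q -> a))): greatest fixpoint, start Z0 = {t0, t1, t5}, keep only states in Sat with some successor in Z. Already a fixed point.
Sat(EG (~p -> (AX (~q -> a)))) = {t0, t1, t5}
t0 ∈ Sat(EG (~p -> (AX (~q -> a)))) = {t0, t1, t5}, so the formula holds at t0.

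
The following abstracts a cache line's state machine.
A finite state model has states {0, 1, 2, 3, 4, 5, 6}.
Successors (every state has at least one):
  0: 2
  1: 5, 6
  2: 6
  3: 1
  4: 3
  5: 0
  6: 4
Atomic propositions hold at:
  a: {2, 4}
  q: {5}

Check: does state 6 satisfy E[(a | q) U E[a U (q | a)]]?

Sat(a | q) = {2, 4, 5}
Sat(q | a) = {2, 4, 5}
E[a U (q | a)]: least fixpoint, start Z0 = Sat((q | a)) = {2, 4, 5}, add states in Sat(a) with some successor in Z. Already a fixed point.
Sat(E[a U (q | a)]) = {2, 4, 5}
E[(a | q) U E[a U (q | a)]]: least fixpoint, start Z0 = Sat(E[a U (q | a)]) = {2, 4, 5}, add states in Sat(a | q) with some successor in Z. Already a fixed point.
Sat(E[(a | q) U E[a U (q | a)]]) = {2, 4, 5}
6 ∉ Sat(E[(a | q) U E[a U (q | a)]]) = {2, 4, 5}, so the formula does not hold at 6.

No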